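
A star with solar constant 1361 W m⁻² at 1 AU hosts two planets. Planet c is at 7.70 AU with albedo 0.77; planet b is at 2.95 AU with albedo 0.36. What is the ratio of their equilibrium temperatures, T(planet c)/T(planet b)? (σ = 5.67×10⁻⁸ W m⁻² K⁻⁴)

T₁/T₂ ≈ 0.479

T_eq = [S₀(1−A)/(4σd²)]^(1/4), so T ∝ (1−A)^(1/4) / √d.
T₁ = [1361×0.23/(4×5.67×10⁻⁸×7.70²)]^(1/4) = 69.46 K.
T₂ = [1361×0.64/(4×5.67×10⁻⁸×2.95²)]^(1/4) = 144.94 K.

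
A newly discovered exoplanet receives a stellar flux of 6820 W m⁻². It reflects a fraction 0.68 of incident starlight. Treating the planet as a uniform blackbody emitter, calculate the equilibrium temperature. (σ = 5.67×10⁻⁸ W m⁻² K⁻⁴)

Energy balance: absorbed = emitted ⇒ πR²·S(1−A) = 4πR²·σT_eq⁴, so T_eq⁴ = S(1−A)/(4σ).
T_eq = [6820 × 0.32 / (4 × 5.67×10⁻⁸)]^(1/4) = (9.62×10⁹)^(1/4) = 313 K.

T_eq ≈ 313 K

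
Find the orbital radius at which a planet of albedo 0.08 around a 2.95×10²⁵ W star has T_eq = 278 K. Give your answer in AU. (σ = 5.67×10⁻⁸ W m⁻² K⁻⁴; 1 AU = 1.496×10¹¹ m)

d ≈ 0.267 AU

From T_eq⁴ = L(1−A)/(16πσd²): d = √[L(1−A)/(16πσT_eq⁴)].
d = √[2.95×10²⁵ × 0.92 / (16π × 5.67×10⁻⁸ × (278)⁴)] = 3.99×10¹⁰ m = 0.267 AU.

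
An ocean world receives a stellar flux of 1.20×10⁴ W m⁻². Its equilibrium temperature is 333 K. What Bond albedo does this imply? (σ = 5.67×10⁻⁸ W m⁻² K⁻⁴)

A ≈ 0.77

From T_eq⁴ = S(1−A)/(4σ): 1−A = 4σT_eq⁴/S.
1−A = 4 × 5.67×10⁻⁸ × (333)⁴ / 1.20×10⁴ = 0.232.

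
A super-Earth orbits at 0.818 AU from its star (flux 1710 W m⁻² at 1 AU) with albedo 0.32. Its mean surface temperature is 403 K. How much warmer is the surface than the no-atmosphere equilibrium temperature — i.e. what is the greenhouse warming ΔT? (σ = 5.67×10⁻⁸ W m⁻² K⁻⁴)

S = 1710/0.818² = 2556 W m⁻².
T_eq = [S(1−A)/(4σ)]^(1/4) = [2556×0.68/(4×5.67×10⁻⁸)]^(1/4) = 295.9 K.
ΔT = T_surf − T_eq = 403 − 295.9.

ΔT ≈ 107.1 K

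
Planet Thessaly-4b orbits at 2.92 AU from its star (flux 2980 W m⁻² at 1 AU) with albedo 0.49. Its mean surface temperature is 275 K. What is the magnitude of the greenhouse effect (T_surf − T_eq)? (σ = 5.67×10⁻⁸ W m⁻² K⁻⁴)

S = 2980/2.92² = 349.5 W m⁻².
T_eq = [S(1−A)/(4σ)]^(1/4) = [349.5×0.51/(4×5.67×10⁻⁸)]^(1/4) = 167.4 K.
ΔT = T_surf − T_eq = 275 − 167.4.

ΔT ≈ 107.6 K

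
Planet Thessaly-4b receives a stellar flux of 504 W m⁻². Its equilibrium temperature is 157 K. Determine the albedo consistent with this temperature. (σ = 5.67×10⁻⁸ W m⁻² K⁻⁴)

From T_eq⁴ = S(1−A)/(4σ): 1−A = 4σT_eq⁴/S.
1−A = 4 × 5.67×10⁻⁸ × (157)⁴ / 504 = 0.273.

A ≈ 0.73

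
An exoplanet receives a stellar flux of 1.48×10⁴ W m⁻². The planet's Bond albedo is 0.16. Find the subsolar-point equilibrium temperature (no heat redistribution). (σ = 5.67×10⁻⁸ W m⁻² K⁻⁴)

T_ss ≈ 684 K

At the subsolar point the surface absorbs S(1−A) and emits σT⁴ per unit area — no factor of 4, since only the local patch is in balance.
T = [1.48×10⁴ × 0.84 / 5.67×10⁻⁸]^(1/4) = (2.19×10¹¹)^(1/4) = 684 K.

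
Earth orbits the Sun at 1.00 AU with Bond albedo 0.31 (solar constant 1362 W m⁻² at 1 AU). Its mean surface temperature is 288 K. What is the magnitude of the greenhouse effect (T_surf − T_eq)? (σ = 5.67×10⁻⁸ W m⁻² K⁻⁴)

S = 1362/1.00² = 1362 W m⁻².
T_eq = [S(1−A)/(4σ)]^(1/4) = [1362×0.69/(4×5.67×10⁻⁸)]^(1/4) = 253.7 K.
ΔT = T_surf − T_eq = 288 − 253.7.

ΔT ≈ 34.3 K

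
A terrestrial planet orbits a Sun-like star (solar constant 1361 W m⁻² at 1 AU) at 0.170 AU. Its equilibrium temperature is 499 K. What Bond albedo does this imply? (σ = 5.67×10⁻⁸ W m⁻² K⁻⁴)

A ≈ 0.70

Flux at 0.170 AU: S = 1361/0.170² = 4.71×10⁴ W m⁻².
From T_eq⁴ = S(1−A)/(4σ): 1−A = 4σT_eq⁴/S.
1−A = 4 × 5.67×10⁻⁸ × (499)⁴ / 4.71×10⁴ = 0.299.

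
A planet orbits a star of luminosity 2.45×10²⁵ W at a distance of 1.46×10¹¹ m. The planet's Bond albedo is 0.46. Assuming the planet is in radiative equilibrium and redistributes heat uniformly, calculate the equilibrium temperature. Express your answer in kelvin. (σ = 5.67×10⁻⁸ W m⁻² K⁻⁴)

Flux: S = L/(4πd²) = 2.45×10²⁵/(4π×(1.46×10¹¹)²) = 91.5 W m⁻².
Energy balance: absorbed = emitted ⇒ πR²·S(1−A) = 4πR²·σT_eq⁴, so T_eq⁴ = S(1−A)/(4σ).
T_eq = [91.5 × 0.54 / (4 × 5.67×10⁻⁸)]^(1/4) = (2.18×10⁸)^(1/4) = 121 K.

T_eq ≈ 121 K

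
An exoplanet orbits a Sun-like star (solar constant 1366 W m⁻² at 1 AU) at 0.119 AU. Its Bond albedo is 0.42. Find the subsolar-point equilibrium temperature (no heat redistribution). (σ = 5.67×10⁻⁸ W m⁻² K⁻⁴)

Flux at 0.119 AU: S = 1366/0.119² = 9.65×10⁴ W m⁻².
At the subsolar point the surface absorbs S(1−A) and emits σT⁴ per unit area — no factor of 4, since only the local patch is in balance.
T = [9.65×10⁴ × 0.58 / 5.67×10⁻⁸]^(1/4) = (9.87×10¹¹)^(1/4) = 997 K.

T_ss ≈ 997 K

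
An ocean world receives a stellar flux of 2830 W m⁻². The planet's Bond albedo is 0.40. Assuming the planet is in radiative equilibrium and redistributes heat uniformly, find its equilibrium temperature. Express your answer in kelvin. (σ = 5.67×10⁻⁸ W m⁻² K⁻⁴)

Energy balance: absorbed = emitted ⇒ πR²·S(1−A) = 4πR²·σT_eq⁴, so T_eq⁴ = S(1−A)/(4σ).
T_eq = [2830 × 0.60 / (4 × 5.67×10⁻⁸)]^(1/4) = (7.49×10⁹)^(1/4) = 294 K.

T_eq ≈ 294 K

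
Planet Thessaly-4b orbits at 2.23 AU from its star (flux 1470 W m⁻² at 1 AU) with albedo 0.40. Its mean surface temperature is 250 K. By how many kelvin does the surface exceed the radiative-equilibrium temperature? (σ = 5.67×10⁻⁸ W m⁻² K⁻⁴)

ΔT ≈ 82.8 K

S = 1470/2.23² = 295.6 W m⁻².
T_eq = [S(1−A)/(4σ)]^(1/4) = [295.6×0.60/(4×5.67×10⁻⁸)]^(1/4) = 167.2 K.
ΔT = T_surf − T_eq = 250 − 167.2.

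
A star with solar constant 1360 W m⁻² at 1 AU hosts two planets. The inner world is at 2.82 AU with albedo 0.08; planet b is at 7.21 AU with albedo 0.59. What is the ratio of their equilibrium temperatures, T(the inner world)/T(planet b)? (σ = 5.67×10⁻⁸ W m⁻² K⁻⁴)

T₁/T₂ ≈ 1.957

T_eq = [S₀(1−A)/(4σd²)]^(1/4), so T ∝ (1−A)^(1/4) / √d.
T₁ = [1360×0.92/(4×5.67×10⁻⁸×2.82²)]^(1/4) = 162.29 K.
T₂ = [1360×0.41/(4×5.67×10⁻⁸×7.21²)]^(1/4) = 82.93 K.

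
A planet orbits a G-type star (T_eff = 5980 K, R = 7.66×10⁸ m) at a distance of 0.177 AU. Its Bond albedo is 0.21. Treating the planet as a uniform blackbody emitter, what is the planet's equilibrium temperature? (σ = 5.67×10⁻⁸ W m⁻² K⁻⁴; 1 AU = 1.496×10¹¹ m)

d = 0.177 AU = 2.65×10¹⁰ m.
L = 4πR_⋆²σT_⋆⁴ = 4π(7.66×10⁸)² × 5.67×10⁻⁸ × (5980)⁴ = 5.35×10²⁶ W.
S = L/(4πd²) = 6.07×10⁴ W m⁻².
Energy balance: absorbed = emitted ⇒ πR²·S(1−A) = 4πR²·σT_eq⁴, so T_eq⁴ = S(1−A)/(4σ).
T_eq = [6.07×10⁴ × 0.79 / (4 × 5.67×10⁻⁸)]^(1/4) = (2.11×10¹¹)^(1/4) = 678 K.

T_eq ≈ 678 K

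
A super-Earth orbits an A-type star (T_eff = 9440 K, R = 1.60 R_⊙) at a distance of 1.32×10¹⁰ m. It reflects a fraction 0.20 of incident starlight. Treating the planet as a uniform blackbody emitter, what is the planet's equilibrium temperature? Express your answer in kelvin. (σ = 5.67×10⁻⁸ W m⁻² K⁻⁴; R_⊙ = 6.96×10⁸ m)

R_⋆ = 1.60 × 6.96×10⁸ = 1.11×10⁹ m.
L = 4πR_⋆²σT_⋆⁴ = 4π(1.11×10⁹)² × 5.67×10⁻⁸ × (9440)⁴ = 7.02×10²⁷ W.
S = L/(4πd²) = 3.20×10⁶ W m⁻².
Energy balance: absorbed = emitted ⇒ πR²·S(1−A) = 4πR²·σT_eq⁴, so T_eq⁴ = S(1−A)/(4σ).
T_eq = [3.20×10⁶ × 0.80 / (4 × 5.67×10⁻⁸)]^(1/4) = (1.13×10¹³)^(1/4) = 1830 K.

T_eq ≈ 1830 K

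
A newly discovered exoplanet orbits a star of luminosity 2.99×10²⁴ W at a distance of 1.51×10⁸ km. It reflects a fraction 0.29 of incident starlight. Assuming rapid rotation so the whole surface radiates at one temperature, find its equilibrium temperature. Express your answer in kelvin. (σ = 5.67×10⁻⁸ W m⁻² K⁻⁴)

T_eq ≈ 75.6 K

d = 1.51×10⁸ km = 1.51×10¹¹ m.
Flux: S = L/(4πd²) = 2.99×10²⁴/(4π×(1.51×10¹¹)²) = 10.4 W m⁻².
Energy balance: absorbed = emitted ⇒ πR²·S(1−A) = 4πR²·σT_eq⁴, so T_eq⁴ = S(1−A)/(4σ).
T_eq = [10.4 × 0.71 / (4 × 5.67×10⁻⁸)]^(1/4) = (3.27×10⁷)^(1/4) = 75.6 K.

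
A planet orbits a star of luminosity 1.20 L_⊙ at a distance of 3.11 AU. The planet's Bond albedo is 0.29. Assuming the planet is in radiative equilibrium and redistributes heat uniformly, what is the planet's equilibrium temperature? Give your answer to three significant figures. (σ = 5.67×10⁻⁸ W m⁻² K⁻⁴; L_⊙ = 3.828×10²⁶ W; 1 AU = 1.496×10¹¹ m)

T_eq ≈ 152 K

d = 3.11 AU = 4.65×10¹¹ m.
L = 1.20 × 3.828×10²⁶ = 4.59×10²⁶ W.
Flux: S = L/(4πd²) = 4.59×10²⁶/(4π×(4.65×10¹¹)²) = 169 W m⁻².
Energy balance: absorbed = emitted ⇒ πR²·S(1−A) = 4πR²·σT_eq⁴, so T_eq⁴ = S(1−A)/(4σ).
T_eq = [169 × 0.71 / (4 × 5.67×10⁻⁸)]^(1/4) = (5.29×10⁸)^(1/4) = 152 K.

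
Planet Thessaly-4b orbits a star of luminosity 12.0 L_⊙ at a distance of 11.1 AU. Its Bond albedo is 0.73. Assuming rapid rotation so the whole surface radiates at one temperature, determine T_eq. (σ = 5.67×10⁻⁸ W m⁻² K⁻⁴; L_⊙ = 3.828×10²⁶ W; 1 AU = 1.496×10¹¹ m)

d = 11.1 AU = 1.66×10¹² m.
L = 12.0 × 3.828×10²⁶ = 4.59×10²⁷ W.
Flux: S = L/(4πd²) = 4.59×10²⁷/(4π×(1.66×10¹²)²) = 133 W m⁻².
Energy balance: absorbed = emitted ⇒ πR²·S(1−A) = 4πR²·σT_eq⁴, so T_eq⁴ = S(1−A)/(4σ).
T_eq = [133 × 0.27 / (4 × 5.67×10⁻⁸)]^(1/4) = (1.58×10⁸)^(1/4) = 112 K.

T_eq ≈ 112 K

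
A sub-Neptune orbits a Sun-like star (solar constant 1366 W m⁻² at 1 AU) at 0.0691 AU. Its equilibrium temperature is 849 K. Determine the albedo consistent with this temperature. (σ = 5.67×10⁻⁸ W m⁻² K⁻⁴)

A ≈ 0.59

Flux at 0.0691 AU: S = 1366/0.0691² = 2.86×10⁵ W m⁻².
From T_eq⁴ = S(1−A)/(4σ): 1−A = 4σT_eq⁴/S.
1−A = 4 × 5.67×10⁻⁸ × (849)⁴ / 2.86×10⁵ = 0.412.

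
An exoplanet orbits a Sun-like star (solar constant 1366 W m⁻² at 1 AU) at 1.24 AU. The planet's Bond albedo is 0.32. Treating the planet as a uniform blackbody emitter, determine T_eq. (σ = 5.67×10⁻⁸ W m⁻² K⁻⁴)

T_eq ≈ 227 K

Flux at 1.24 AU: S = 1366/1.24² = 888 W m⁻².
Energy balance: absorbed = emitted ⇒ πR²·S(1−A) = 4πR²·σT_eq⁴, so T_eq⁴ = S(1−A)/(4σ).
T_eq = [888 × 0.68 / (4 × 5.67×10⁻⁸)]^(1/4) = (2.66×10⁹)^(1/4) = 227 K.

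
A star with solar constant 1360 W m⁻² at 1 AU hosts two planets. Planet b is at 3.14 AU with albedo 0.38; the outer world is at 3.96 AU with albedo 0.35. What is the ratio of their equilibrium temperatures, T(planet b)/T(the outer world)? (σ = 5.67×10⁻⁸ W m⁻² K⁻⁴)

T_eq = [S₀(1−A)/(4σd²)]^(1/4), so T ∝ (1−A)^(1/4) / √d.
T₁ = [1360×0.62/(4×5.67×10⁻⁸×3.14²)]^(1/4) = 139.35 K.
T₂ = [1360×0.65/(4×5.67×10⁻⁸×3.96²)]^(1/4) = 125.56 K.

T₁/T₂ ≈ 1.110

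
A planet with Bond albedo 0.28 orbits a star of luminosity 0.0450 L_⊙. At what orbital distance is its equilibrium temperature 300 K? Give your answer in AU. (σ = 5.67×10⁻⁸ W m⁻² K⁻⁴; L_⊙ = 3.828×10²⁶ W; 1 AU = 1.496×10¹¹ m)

d ≈ 0.155 AU

L = 0.0450 × 3.828×10²⁶ = 1.72×10²⁵ W.
From T_eq⁴ = L(1−A)/(16πσd²): d = √[L(1−A)/(16πσT_eq⁴)].
d = √[1.72×10²⁵ × 0.72 / (16π × 5.67×10⁻⁸ × (300)⁴)] = 2.32×10¹⁰ m = 0.155 AU.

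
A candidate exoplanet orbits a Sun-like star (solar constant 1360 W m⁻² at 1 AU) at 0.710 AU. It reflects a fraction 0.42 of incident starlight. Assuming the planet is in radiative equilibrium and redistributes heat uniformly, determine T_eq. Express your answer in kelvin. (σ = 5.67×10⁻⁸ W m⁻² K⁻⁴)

Flux at 0.710 AU: S = 1360/0.710² = 2700 W m⁻².
Energy balance: absorbed = emitted ⇒ πR²·S(1−A) = 4πR²·σT_eq⁴, so T_eq⁴ = S(1−A)/(4σ).
T_eq = [2700 × 0.58 / (4 × 5.67×10⁻⁸)]^(1/4) = (6.90×10⁹)^(1/4) = 288 K.

T_eq ≈ 288 K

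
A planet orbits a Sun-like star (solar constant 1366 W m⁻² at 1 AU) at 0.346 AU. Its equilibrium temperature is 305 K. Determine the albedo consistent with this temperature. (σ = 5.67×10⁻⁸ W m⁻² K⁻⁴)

Flux at 0.346 AU: S = 1366/0.346² = 1.14×10⁴ W m⁻².
From T_eq⁴ = S(1−A)/(4σ): 1−A = 4σT_eq⁴/S.
1−A = 4 × 5.67×10⁻⁸ × (305)⁴ / 1.14×10⁴ = 0.172.

A ≈ 0.83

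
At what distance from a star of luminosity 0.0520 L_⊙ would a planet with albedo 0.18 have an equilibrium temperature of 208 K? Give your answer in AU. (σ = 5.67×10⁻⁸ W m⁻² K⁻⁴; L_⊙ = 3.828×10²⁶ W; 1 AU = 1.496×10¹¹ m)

L = 0.0520 × 3.828×10²⁶ = 1.99×10²⁵ W.
From T_eq⁴ = L(1−A)/(16πσd²): d = √[L(1−A)/(16πσT_eq⁴)].
d = √[1.99×10²⁵ × 0.82 / (16π × 5.67×10⁻⁸ × (208)⁴)] = 5.53×10¹⁰ m = 0.370 AU.

d ≈ 0.370 AU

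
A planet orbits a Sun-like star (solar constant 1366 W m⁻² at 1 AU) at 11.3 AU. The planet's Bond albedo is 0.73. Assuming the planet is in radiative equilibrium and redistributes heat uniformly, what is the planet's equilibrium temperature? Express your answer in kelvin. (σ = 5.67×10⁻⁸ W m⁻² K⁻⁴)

T_eq ≈ 59.7 K

Flux at 11.3 AU: S = 1366/11.3² = 10.7 W m⁻².
Energy balance: absorbed = emitted ⇒ πR²·S(1−A) = 4πR²·σT_eq⁴, so T_eq⁴ = S(1−A)/(4σ).
T_eq = [10.7 × 0.27 / (4 × 5.67×10⁻⁸)]^(1/4) = (1.27×10⁷)^(1/4) = 59.7 K.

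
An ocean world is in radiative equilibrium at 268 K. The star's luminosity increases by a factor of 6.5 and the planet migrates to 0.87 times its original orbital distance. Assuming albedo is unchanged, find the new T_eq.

T_eq ∝ L^(1/4) · d^(−1/2).
T′ = 268 × 6.5^(1/4) / 0.87^(1/2) = 459 K.

T_eq ≈ 459 K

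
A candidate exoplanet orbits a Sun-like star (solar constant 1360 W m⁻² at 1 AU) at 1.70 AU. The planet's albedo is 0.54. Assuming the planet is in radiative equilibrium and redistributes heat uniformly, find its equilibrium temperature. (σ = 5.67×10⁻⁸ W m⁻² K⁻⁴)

T_eq ≈ 176 K

Flux at 1.70 AU: S = 1360/1.70² = 471 W m⁻².
Energy balance: absorbed = emitted ⇒ πR²·S(1−A) = 4πR²·σT_eq⁴, so T_eq⁴ = S(1−A)/(4σ).
T_eq = [471 × 0.46 / (4 × 5.67×10⁻⁸)]^(1/4) = (9.54×10⁸)^(1/4) = 176 K.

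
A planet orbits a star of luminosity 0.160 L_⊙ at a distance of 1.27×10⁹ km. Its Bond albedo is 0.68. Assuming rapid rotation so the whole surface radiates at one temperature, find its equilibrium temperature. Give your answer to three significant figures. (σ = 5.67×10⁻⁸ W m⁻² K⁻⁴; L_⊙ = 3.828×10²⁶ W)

T_eq ≈ 45.4 K

d = 1.27×10⁹ km = 1.27×10¹² m.
L = 0.160 × 3.828×10²⁶ = 6.12×10²⁵ W.
Flux: S = L/(4πd²) = 6.12×10²⁵/(4π×(1.27×10¹²)²) = 3.02 W m⁻².
Energy balance: absorbed = emitted ⇒ πR²·S(1−A) = 4πR²·σT_eq⁴, so T_eq⁴ = S(1−A)/(4σ).
T_eq = [3.02 × 0.32 / (4 × 5.67×10⁻⁸)]^(1/4) = (4.26×10⁶)^(1/4) = 45.4 K.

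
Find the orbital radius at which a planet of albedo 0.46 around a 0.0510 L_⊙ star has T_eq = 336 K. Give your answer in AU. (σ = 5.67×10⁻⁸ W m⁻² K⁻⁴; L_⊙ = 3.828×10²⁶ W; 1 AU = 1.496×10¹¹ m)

d ≈ 0.114 AU

L = 0.0510 × 3.828×10²⁶ = 1.95×10²⁵ W.
From T_eq⁴ = L(1−A)/(16πσd²): d = √[L(1−A)/(16πσT_eq⁴)].
d = √[1.95×10²⁵ × 0.54 / (16π × 5.67×10⁻⁸ × (336)⁴)] = 1.70×10¹⁰ m = 0.114 AU.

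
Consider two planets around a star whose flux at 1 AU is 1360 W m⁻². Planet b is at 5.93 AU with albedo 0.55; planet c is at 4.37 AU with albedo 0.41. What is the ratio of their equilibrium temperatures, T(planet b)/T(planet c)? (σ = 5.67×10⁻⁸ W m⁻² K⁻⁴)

T_eq = [S₀(1−A)/(4σd²)]^(1/4), so T ∝ (1−A)^(1/4) / √d.
T₁ = [1360×0.45/(4×5.67×10⁻⁸×5.93²)]^(1/4) = 93.59 K.
T₂ = [1360×0.59/(4×5.67×10⁻⁸×4.37²)]^(1/4) = 116.67 K.

T₁/T₂ ≈ 0.802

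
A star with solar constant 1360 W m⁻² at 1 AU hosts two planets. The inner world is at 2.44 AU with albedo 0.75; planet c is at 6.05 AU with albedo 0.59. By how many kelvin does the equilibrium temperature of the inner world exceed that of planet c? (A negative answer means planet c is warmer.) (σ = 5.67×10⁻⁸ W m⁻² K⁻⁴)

ΔT ≈ 35.4 K

T_eq = [S₀(1−A)/(4σd²)]^(1/4), so T ∝ (1−A)^(1/4) / √d.
T₁ = [1360×0.25/(4×5.67×10⁻⁸×2.44²)]^(1/4) = 125.97 K.
T₂ = [1360×0.41/(4×5.67×10⁻⁸×6.05²)]^(1/4) = 90.53 K.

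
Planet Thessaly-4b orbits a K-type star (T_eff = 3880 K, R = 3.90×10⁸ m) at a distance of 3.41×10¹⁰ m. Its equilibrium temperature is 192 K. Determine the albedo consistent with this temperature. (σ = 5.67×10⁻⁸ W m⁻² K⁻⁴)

A ≈ 0.82

L = 4πR_⋆²σT_⋆⁴ = 4π(3.90×10⁸)² × 5.67×10⁻⁸ × (3880)⁴ = 2.46×10²⁵ W.
S = L/(4πd²) = 1680 W m⁻².
From T_eq⁴ = S(1−A)/(4σ): 1−A = 4σT_eq⁴/S.
1−A = 4 × 5.67×10⁻⁸ × (192)⁴ / 1680 = 0.183.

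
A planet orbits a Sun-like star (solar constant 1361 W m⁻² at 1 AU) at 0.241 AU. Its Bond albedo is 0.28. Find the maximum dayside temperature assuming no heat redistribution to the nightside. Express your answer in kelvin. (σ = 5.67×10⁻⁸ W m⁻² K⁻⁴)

T_ss ≈ 739 K

Flux at 0.241 AU: S = 1361/0.241² = 2.34×10⁴ W m⁻².
With no redistribution each surface element balances locally: S(1−A) = σT⁴.
T = [2.34×10⁴ × 0.72 / 5.67×10⁻⁸]^(1/4) = (2.98×10¹¹)^(1/4) = 739 K.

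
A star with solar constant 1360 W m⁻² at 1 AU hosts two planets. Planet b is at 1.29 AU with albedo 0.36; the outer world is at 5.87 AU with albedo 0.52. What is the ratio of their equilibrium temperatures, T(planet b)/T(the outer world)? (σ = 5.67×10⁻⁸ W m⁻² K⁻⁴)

T₁/T₂ ≈ 2.292

T_eq = [S₀(1−A)/(4σd²)]^(1/4), so T ∝ (1−A)^(1/4) / √d.
T₁ = [1360×0.64/(4×5.67×10⁻⁸×1.29²)]^(1/4) = 219.14 K.
T₂ = [1360×0.48/(4×5.67×10⁻⁸×5.87²)]^(1/4) = 95.60 K.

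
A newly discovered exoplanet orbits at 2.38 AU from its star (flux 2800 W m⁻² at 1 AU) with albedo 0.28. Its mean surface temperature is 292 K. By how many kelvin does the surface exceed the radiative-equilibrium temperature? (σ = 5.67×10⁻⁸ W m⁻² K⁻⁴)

S = 2800/2.38² = 494.3 W m⁻².
T_eq = [S(1−A)/(4σ)]^(1/4) = [494.3×0.72/(4×5.67×10⁻⁸)]^(1/4) = 199.0 K.
ΔT = T_surf − T_eq = 292 − 199.0.

ΔT ≈ 93.0 K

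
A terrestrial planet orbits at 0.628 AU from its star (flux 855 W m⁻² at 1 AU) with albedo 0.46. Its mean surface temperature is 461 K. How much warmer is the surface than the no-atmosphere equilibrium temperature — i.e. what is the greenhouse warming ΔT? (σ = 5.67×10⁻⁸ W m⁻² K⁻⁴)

S = 855/0.628² = 2168 W m⁻².
T_eq = [S(1−A)/(4σ)]^(1/4) = [2168×0.54/(4×5.67×10⁻⁸)]^(1/4) = 268.0 K.
ΔT = T_surf − T_eq = 461 − 268.0.

ΔT ≈ 193.0 K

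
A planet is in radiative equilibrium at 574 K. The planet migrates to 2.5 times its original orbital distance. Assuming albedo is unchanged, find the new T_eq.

T_eq ≈ 363 K

T_eq ∝ L^(1/4) · d^(−1/2).
T′ = 574 / 2.5^(1/2) = 363 K.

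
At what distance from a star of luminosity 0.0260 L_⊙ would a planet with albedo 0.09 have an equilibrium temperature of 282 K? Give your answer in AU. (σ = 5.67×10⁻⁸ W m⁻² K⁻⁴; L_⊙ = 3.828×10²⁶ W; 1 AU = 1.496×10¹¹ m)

L = 0.0260 × 3.828×10²⁶ = 9.95×10²⁴ W.
From T_eq⁴ = L(1−A)/(16πσd²): d = √[L(1−A)/(16πσT_eq⁴)].
d = √[9.95×10²⁴ × 0.91 / (16π × 5.67×10⁻⁸ × (282)⁴)] = 2.24×10¹⁰ m = 0.150 AU.

d ≈ 0.150 AU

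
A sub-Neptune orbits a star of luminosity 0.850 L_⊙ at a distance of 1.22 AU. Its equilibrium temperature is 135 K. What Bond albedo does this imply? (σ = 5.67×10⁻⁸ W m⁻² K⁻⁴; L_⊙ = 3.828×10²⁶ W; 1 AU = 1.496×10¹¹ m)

d = 1.22 AU = 1.83×10¹¹ m.
L = 0.850 × 3.828×10²⁶ = 3.25×10²⁶ W.
Flux: S = L/(4πd²) = 3.25×10²⁶/(4π×(1.83×10¹¹)²) = 777 W m⁻².
From T_eq⁴ = S(1−A)/(4σ): 1−A = 4σT_eq⁴/S.
1−A = 4 × 5.67×10⁻⁸ × (135)⁴ / 777 = 0.097.

A ≈ 0.90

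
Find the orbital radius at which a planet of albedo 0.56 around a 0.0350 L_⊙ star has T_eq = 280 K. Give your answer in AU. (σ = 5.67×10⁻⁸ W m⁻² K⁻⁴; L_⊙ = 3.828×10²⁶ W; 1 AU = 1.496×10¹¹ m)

d ≈ 0.123 AU

L = 0.0350 × 3.828×10²⁶ = 1.34×10²⁵ W.
From T_eq⁴ = L(1−A)/(16πσd²): d = √[L(1−A)/(16πσT_eq⁴)].
d = √[1.34×10²⁵ × 0.44 / (16π × 5.67×10⁻⁸ × (280)⁴)] = 1.83×10¹⁰ m = 0.123 AU.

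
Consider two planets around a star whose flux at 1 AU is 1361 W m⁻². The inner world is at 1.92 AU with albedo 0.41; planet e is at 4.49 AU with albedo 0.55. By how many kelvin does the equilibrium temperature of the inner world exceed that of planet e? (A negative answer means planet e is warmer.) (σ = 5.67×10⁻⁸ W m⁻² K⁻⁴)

T_eq = [S₀(1−A)/(4σd²)]^(1/4), so T ∝ (1−A)^(1/4) / √d.
T₁ = [1361×0.59/(4×5.67×10⁻⁸×1.92²)]^(1/4) = 176.04 K.
T₂ = [1361×0.45/(4×5.67×10⁻⁸×4.49²)]^(1/4) = 107.58 K.

ΔT ≈ 68.5 K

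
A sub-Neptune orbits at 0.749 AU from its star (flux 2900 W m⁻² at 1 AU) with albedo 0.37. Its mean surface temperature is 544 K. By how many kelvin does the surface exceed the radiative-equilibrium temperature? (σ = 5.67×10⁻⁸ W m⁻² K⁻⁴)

S = 2900/0.749² = 5169 W m⁻².
T_eq = [S(1−A)/(4σ)]^(1/4) = [5169×0.63/(4×5.67×10⁻⁸)]^(1/4) = 346.2 K.
ΔT = T_surf − T_eq = 544 − 346.2.

ΔT ≈ 197.8 K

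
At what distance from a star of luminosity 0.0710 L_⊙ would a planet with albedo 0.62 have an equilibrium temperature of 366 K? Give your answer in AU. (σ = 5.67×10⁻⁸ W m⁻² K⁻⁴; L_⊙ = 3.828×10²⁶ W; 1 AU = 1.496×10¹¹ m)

L = 0.0710 × 3.828×10²⁶ = 2.72×10²⁵ W.
From T_eq⁴ = L(1−A)/(16πσd²): d = √[L(1−A)/(16πσT_eq⁴)].
d = √[2.72×10²⁵ × 0.38 / (16π × 5.67×10⁻⁸ × (366)⁴)] = 1.42×10¹⁰ m = 0.0950 AU.

d ≈ 0.0950 AU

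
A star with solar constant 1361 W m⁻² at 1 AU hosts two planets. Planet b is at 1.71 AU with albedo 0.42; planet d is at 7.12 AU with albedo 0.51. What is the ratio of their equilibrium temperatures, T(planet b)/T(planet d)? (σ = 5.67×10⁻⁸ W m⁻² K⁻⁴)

T_eq = [S₀(1−A)/(4σd²)]^(1/4), so T ∝ (1−A)^(1/4) / √d.
T₁ = [1361×0.58/(4×5.67×10⁻⁸×1.71²)]^(1/4) = 185.74 K.
T₂ = [1361×0.49/(4×5.67×10⁻⁸×7.12²)]^(1/4) = 87.27 K.

T₁/T₂ ≈ 2.128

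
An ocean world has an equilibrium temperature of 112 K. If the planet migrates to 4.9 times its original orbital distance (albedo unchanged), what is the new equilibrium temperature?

T_eq ∝ L^(1/4) · d^(−1/2).
T′ = 112 / 4.9^(1/2) = 50.6 K.

T_eq ≈ 50.6 K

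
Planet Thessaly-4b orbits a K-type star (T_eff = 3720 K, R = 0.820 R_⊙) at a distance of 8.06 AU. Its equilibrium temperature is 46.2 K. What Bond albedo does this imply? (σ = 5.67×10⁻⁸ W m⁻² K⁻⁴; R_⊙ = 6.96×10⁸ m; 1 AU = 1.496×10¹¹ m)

A ≈ 0.58

R_⋆ = 0.820 × 6.96×10⁸ = 5.71×10⁸ m.
d = 8.06 AU = 1.21×10¹² m.
L = 4πR_⋆²σT_⋆⁴ = 4π(5.71×10⁸)² × 5.67×10⁻⁸ × (3720)⁴ = 4.44×10²⁵ W.
S = L/(4πd²) = 2.43 W m⁻².
From T_eq⁴ = S(1−A)/(4σ): 1−A = 4σT_eq⁴/S.
1−A = 4 × 5.67×10⁻⁸ × (46.2)⁴ / 2.43 = 0.425.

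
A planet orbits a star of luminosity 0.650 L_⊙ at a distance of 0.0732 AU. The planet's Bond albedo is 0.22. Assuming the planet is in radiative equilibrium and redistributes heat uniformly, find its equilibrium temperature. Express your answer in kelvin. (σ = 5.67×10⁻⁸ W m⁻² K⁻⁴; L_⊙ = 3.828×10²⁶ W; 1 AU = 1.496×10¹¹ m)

d = 0.0732 AU = 1.10×10¹⁰ m.
L = 0.650 × 3.828×10²⁶ = 2.49×10²⁶ W.
Flux: S = L/(4πd²) = 2.49×10²⁶/(4π×(1.10×10¹⁰)²) = 1.65×10⁵ W m⁻².
Energy balance: absorbed = emitted ⇒ πR²·S(1−A) = 4πR²·σT_eq⁴, so T_eq⁴ = S(1−A)/(4σ).
T_eq = [1.65×10⁵ × 0.78 / (4 × 5.67×10⁻⁸)]^(1/4) = (5.68×10¹¹)^(1/4) = 868 K.

T_eq ≈ 868 K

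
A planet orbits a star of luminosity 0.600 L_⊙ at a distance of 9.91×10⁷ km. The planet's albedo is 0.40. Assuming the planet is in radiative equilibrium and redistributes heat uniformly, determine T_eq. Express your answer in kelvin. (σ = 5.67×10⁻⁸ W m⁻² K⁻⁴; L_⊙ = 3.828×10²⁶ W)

T_eq ≈ 265 K

d = 9.91×10⁷ km = 9.91×10¹⁰ m.
L = 0.600 × 3.828×10²⁶ = 2.30×10²⁶ W.
Flux: S = L/(4πd²) = 2.30×10²⁶/(4π×(9.91×10¹⁰)²) = 1860 W m⁻².
Energy balance: absorbed = emitted ⇒ πR²·S(1−A) = 4πR²·σT_eq⁴, so T_eq⁴ = S(1−A)/(4σ).
T_eq = [1860 × 0.60 / (4 × 5.67×10⁻⁸)]^(1/4) = (4.92×10⁹)^(1/4) = 265 K.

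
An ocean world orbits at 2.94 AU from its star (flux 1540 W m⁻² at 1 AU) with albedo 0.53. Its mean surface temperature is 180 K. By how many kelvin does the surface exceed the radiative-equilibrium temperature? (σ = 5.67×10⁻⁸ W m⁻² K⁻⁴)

S = 1540/2.94² = 178.2 W m⁻².
T_eq = [S(1−A)/(4σ)]^(1/4) = [178.2×0.47/(4×5.67×10⁻⁸)]^(1/4) = 138.6 K.
ΔT = T_surf − T_eq = 180 − 138.6.

ΔT ≈ 41.4 K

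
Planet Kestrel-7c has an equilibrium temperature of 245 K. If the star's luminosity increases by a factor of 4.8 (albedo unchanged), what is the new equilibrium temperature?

T_eq ≈ 363 K

T_eq ∝ L^(1/4) · d^(−1/2).
T′ = 245 × 4.8^(1/4) = 363 K.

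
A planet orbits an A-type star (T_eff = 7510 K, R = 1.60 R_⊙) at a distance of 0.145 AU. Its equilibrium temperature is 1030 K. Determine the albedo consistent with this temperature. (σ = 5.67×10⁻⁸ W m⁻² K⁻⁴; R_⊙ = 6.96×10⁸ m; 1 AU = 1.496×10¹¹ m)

R_⋆ = 1.60 × 6.96×10⁸ = 1.11×10⁹ m.
d = 0.145 AU = 2.17×10¹⁰ m.
L = 4πR_⋆²σT_⋆⁴ = 4π(1.11×10⁹)² × 5.67×10⁻⁸ × (7510)⁴ = 2.81×10²⁷ W.
S = L/(4πd²) = 4.75×10⁵ W m⁻².
From T_eq⁴ = S(1−A)/(4σ): 1−A = 4σT_eq⁴/S.
1−A = 4 × 5.67×10⁻⁸ × (1030)⁴ / 4.75×10⁵ = 0.537.

A ≈ 0.46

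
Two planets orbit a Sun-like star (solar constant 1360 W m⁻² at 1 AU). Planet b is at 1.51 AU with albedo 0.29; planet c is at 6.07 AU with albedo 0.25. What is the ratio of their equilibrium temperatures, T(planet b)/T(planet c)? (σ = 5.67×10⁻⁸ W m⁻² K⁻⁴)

T_eq = [S₀(1−A)/(4σd²)]^(1/4), so T ∝ (1−A)^(1/4) / √d.
T₁ = [1360×0.71/(4×5.67×10⁻⁸×1.51²)]^(1/4) = 207.87 K.
T₂ = [1360×0.75/(4×5.67×10⁻⁸×6.07²)]^(1/4) = 105.11 K.

T₁/T₂ ≈ 1.978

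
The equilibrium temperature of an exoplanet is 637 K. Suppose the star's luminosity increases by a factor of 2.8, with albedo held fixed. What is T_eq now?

T_eq ≈ 824 K

T_eq ∝ L^(1/4) · d^(−1/2).
T′ = 637 × 2.8^(1/4) = 824 K.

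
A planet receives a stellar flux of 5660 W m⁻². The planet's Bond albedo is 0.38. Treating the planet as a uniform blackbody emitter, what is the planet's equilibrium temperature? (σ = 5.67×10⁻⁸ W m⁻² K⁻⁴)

Energy balance: absorbed = emitted ⇒ πR²·S(1−A) = 4πR²·σT_eq⁴, so T_eq⁴ = S(1−A)/(4σ).
T_eq = [5660 × 0.62 / (4 × 5.67×10⁻⁸)]^(1/4) = (1.55×10¹⁰)^(1/4) = 353 K.

T_eq ≈ 353 K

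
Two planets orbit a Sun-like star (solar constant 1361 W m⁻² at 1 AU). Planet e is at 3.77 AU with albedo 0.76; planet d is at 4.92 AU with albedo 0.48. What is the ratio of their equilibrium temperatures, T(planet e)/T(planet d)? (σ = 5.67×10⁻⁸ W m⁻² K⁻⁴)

T₁/T₂ ≈ 0.942

T_eq = [S₀(1−A)/(4σd²)]^(1/4), so T ∝ (1−A)^(1/4) / √d.
T₁ = [1361×0.24/(4×5.67×10⁻⁸×3.77²)]^(1/4) = 100.33 K.
T₂ = [1361×0.52/(4×5.67×10⁻⁸×4.92²)]^(1/4) = 106.55 K.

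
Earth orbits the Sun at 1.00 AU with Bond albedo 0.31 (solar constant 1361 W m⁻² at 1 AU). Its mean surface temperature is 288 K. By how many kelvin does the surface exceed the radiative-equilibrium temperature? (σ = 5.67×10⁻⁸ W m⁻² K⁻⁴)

S = 1361/1.00² = 1361 W m⁻².
T_eq = [S(1−A)/(4σ)]^(1/4) = [1361×0.69/(4×5.67×10⁻⁸)]^(1/4) = 253.7 K.
ΔT = T_surf − T_eq = 288 − 253.7.

ΔT ≈ 34.3 K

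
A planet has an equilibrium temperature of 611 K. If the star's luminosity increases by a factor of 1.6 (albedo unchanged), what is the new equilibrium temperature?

T_eq ≈ 687 K

T_eq ∝ L^(1/4) · d^(−1/2).
T′ = 611 × 1.6^(1/4) = 687 K.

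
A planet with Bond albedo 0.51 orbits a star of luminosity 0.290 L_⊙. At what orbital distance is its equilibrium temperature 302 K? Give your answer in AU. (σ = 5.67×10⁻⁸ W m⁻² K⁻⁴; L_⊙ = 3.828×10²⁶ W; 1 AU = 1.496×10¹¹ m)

L = 0.290 × 3.828×10²⁶ = 1.11×10²⁶ W.
From T_eq⁴ = L(1−A)/(16πσd²): d = √[L(1−A)/(16πσT_eq⁴)].
d = √[1.11×10²⁶ × 0.49 / (16π × 5.67×10⁻⁸ × (302)⁴)] = 4.79×10¹⁰ m = 0.320 AU.

d ≈ 0.320 AU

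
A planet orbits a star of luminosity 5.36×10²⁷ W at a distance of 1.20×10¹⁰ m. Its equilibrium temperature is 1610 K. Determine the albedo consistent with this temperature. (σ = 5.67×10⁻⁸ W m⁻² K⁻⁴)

Flux: S = L/(4πd²) = 5.36×10²⁷/(4π×(1.20×10¹⁰)²) = 2.96×10⁶ W m⁻².
From T_eq⁴ = S(1−A)/(4σ): 1−A = 4σT_eq⁴/S.
1−A = 4 × 5.67×10⁻⁸ × (1610)⁴ / 2.96×10⁶ = 0.514.

A ≈ 0.49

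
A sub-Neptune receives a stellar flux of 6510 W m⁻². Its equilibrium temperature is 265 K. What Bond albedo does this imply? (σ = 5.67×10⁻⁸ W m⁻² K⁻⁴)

A ≈ 0.83

From T_eq⁴ = S(1−A)/(4σ): 1−A = 4σT_eq⁴/S.
1−A = 4 × 5.67×10⁻⁸ × (265)⁴ / 6510 = 0.172.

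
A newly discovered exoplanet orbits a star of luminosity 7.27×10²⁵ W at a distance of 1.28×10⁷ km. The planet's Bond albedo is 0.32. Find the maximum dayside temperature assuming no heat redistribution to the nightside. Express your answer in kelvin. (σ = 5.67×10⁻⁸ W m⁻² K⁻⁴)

d = 1.28×10⁷ km = 1.28×10¹⁰ m.
Flux: S = L/(4πd²) = 7.27×10²⁵/(4π×(1.28×10¹⁰)²) = 3.53×10⁴ W m⁻².
With no redistribution each surface element balances locally: S(1−A) = σT⁴.
T = [3.53×10⁴ × 0.68 / 5.67×10⁻⁸]^(1/4) = (4.23×10¹¹)^(1/4) = 807 K.

T_ss ≈ 807 K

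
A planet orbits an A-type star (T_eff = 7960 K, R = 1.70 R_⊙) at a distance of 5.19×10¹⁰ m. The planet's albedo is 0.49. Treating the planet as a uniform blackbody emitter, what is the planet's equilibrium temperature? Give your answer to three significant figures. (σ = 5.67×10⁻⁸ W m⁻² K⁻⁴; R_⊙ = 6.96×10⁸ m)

R_⋆ = 1.70 × 6.96×10⁸ = 1.18×10⁹ m.
L = 4πR_⋆²σT_⋆⁴ = 4π(1.18×10⁹)² × 5.67×10⁻⁸ × (7960)⁴ = 4.00×10²⁷ W.
S = L/(4πd²) = 1.18×10⁵ W m⁻².
Energy balance: absorbed = emitted ⇒ πR²·S(1−A) = 4πR²·σT_eq⁴, so T_eq⁴ = S(1−A)/(4σ).
T_eq = [1.18×10⁵ × 0.51 / (4 × 5.67×10⁻⁸)]^(1/4) = (2.66×10¹¹)^(1/4) = 718 K.

T_eq ≈ 718 K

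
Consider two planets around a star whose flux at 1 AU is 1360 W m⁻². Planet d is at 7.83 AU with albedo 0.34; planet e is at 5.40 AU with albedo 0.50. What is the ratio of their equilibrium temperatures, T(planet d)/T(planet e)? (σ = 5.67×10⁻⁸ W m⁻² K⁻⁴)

T₁/T₂ ≈ 0.890

T_eq = [S₀(1−A)/(4σd²)]^(1/4), so T ∝ (1−A)^(1/4) / √d.
T₁ = [1360×0.66/(4×5.67×10⁻⁸×7.83²)]^(1/4) = 89.64 K.
T₂ = [1360×0.50/(4×5.67×10⁻⁸×5.40²)]^(1/4) = 100.70 K.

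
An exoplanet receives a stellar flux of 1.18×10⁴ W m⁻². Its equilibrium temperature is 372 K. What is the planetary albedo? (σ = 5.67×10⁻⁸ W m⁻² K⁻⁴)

From T_eq⁴ = S(1−A)/(4σ): 1−A = 4σT_eq⁴/S.
1−A = 4 × 5.67×10⁻⁸ × (372)⁴ / 1.18×10⁴ = 0.368.

A ≈ 0.63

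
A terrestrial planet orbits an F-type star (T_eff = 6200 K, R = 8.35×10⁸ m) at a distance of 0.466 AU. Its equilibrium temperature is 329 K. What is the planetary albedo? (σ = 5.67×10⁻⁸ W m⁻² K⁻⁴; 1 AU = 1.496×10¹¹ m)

A ≈ 0.78

d = 0.466 AU = 6.97×10¹⁰ m.
L = 4πR_⋆²σT_⋆⁴ = 4π(8.35×10⁸)² × 5.67×10⁻⁸ × (6200)⁴ = 7.34×10²⁶ W.
S = L/(4πd²) = 1.20×10⁴ W m⁻².
From T_eq⁴ = S(1−A)/(4σ): 1−A = 4σT_eq⁴/S.
1−A = 4 × 5.67×10⁻⁸ × (329)⁴ / 1.20×10⁴ = 0.221.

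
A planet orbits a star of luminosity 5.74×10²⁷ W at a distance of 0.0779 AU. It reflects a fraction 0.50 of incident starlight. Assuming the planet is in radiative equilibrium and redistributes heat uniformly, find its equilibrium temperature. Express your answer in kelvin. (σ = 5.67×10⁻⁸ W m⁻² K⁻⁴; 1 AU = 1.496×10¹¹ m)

d = 0.0779 AU = 1.17×10¹⁰ m.
Flux: S = L/(4πd²) = 5.74×10²⁷/(4π×(1.17×10¹⁰)²) = 3.36×10⁶ W m⁻².
Energy balance: absorbed = emitted ⇒ πR²·S(1−A) = 4πR²·σT_eq⁴, so T_eq⁴ = S(1−A)/(4σ).
T_eq = [3.36×10⁶ × 0.50 / (4 × 5.67×10⁻⁸)]^(1/4) = (7.41×10¹²)^(1/4) = 1650 K.

T_eq ≈ 1650 K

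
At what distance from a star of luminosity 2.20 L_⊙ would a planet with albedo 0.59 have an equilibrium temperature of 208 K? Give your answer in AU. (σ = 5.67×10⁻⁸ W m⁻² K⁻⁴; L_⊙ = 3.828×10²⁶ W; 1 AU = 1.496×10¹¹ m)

L = 2.20 × 3.828×10²⁶ = 8.42×10²⁶ W.
From T_eq⁴ = L(1−A)/(16πσd²): d = √[L(1−A)/(16πσT_eq⁴)].
d = √[8.42×10²⁶ × 0.41 / (16π × 5.67×10⁻⁸ × (208)⁴)] = 2.54×10¹¹ m = 1.70 AU.

d ≈ 1.70 AU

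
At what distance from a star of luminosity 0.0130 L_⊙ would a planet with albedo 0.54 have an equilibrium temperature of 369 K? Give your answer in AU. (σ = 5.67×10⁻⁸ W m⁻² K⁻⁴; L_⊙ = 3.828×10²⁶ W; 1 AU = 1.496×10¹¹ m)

d ≈ 0.0440 AU

L = 0.0130 × 3.828×10²⁶ = 4.98×10²⁴ W.
From T_eq⁴ = L(1−A)/(16πσd²): d = √[L(1−A)/(16πσT_eq⁴)].
d = √[4.98×10²⁴ × 0.46 / (16π × 5.67×10⁻⁸ × (369)⁴)] = 6.58×10⁹ m = 0.0440 AU.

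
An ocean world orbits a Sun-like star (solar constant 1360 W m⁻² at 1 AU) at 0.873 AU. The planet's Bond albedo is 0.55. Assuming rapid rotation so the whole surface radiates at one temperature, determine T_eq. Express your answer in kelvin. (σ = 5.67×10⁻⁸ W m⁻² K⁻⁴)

Flux at 0.873 AU: S = 1360/0.873² = 1780 W m⁻².
Energy balance: absorbed = emitted ⇒ πR²·S(1−A) = 4πR²·σT_eq⁴, so T_eq⁴ = S(1−A)/(4σ).
T_eq = [1780 × 0.45 / (4 × 5.67×10⁻⁸)]^(1/4) = (3.54×10⁹)^(1/4) = 244 K.

T_eq ≈ 244 K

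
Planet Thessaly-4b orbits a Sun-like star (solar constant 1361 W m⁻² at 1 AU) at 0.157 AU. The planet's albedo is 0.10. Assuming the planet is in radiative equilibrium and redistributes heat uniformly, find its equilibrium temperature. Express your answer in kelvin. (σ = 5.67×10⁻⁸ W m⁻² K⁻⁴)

Flux at 0.157 AU: S = 1361/0.157² = 5.52×10⁴ W m⁻².
Energy balance: absorbed = emitted ⇒ πR²·S(1−A) = 4πR²·σT_eq⁴, so T_eq⁴ = S(1−A)/(4σ).
T_eq = [5.52×10⁴ × 0.90 / (4 × 5.67×10⁻⁸)]^(1/4) = (2.19×10¹¹)^(1/4) = 684 K.

T_eq ≈ 684 K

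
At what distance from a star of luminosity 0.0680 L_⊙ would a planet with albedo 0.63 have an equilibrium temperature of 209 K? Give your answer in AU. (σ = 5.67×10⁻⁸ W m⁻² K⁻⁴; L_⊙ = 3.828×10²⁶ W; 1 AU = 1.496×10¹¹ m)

d ≈ 0.281 AU

L = 0.0680 × 3.828×10²⁶ = 2.60×10²⁵ W.
From T_eq⁴ = L(1−A)/(16πσd²): d = √[L(1−A)/(16πσT_eq⁴)].
d = √[2.60×10²⁵ × 0.37 / (16π × 5.67×10⁻⁸ × (209)⁴)] = 4.21×10¹⁰ m = 0.281 AU.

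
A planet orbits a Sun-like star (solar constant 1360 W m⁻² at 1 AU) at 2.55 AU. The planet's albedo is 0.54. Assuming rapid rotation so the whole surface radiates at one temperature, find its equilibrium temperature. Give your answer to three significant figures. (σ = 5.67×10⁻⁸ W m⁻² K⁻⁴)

T_eq ≈ 144 K

Flux at 2.55 AU: S = 1360/2.55² = 209 W m⁻².
Energy balance: absorbed = emitted ⇒ πR²·S(1−A) = 4πR²·σT_eq⁴, so T_eq⁴ = S(1−A)/(4σ).
T_eq = [209 × 0.46 / (4 × 5.67×10⁻⁸)]^(1/4) = (4.24×10⁸)^(1/4) = 144 K.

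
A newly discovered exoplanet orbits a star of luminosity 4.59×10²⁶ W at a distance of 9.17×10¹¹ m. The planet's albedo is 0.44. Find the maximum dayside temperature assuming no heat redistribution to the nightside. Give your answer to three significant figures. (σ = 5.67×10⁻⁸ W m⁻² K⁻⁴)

T_ss ≈ 144 K

Flux: S = L/(4πd²) = 4.59×10²⁶/(4π×(9.17×10¹¹)²) = 43.4 W m⁻².
With no redistribution each surface element balances locally: S(1−A) = σT⁴.
T = [43.4 × 0.56 / 5.67×10⁻⁸]^(1/4) = (4.29×10⁸)^(1/4) = 144 K.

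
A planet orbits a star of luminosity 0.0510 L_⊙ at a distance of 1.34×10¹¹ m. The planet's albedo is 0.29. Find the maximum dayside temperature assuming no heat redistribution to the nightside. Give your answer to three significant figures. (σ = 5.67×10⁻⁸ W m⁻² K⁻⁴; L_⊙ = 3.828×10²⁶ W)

T_ss ≈ 181 K

L = 0.0510 × 3.828×10²⁶ = 1.95×10²⁵ W.
Flux: S = L/(4πd²) = 1.95×10²⁵/(4π×(1.34×10¹¹)²) = 86.5 W m⁻².
With no redistribution each surface element balances locally: S(1−A) = σT⁴.
T = [86.5 × 0.71 / 5.67×10⁻⁸]^(1/4) = (1.08×10⁹)^(1/4) = 181 K.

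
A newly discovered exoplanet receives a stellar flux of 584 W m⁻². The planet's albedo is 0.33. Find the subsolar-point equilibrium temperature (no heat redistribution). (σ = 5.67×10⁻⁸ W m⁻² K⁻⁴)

T_ss ≈ 288 K

At the subsolar point the surface absorbs S(1−A) and emits σT⁴ per unit area — no factor of 4, since only the local patch is in balance.
T = [584 × 0.67 / 5.67×10⁻⁸]^(1/4) = (6.90×10⁹)^(1/4) = 288 K.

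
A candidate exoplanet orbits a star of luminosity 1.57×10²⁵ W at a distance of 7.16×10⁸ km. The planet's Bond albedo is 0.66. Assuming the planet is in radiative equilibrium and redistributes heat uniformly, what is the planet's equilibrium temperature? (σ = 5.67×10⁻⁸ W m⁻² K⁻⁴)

d = 7.16×10⁸ km = 7.16×10¹¹ m.
Flux: S = L/(4πd²) = 1.57×10²⁵/(4π×(7.16×10¹¹)²) = 2.44 W m⁻².
Energy balance: absorbed = emitted ⇒ πR²·S(1−A) = 4πR²·σT_eq⁴, so T_eq⁴ = S(1−A)/(4σ).
T_eq = [2.44 × 0.34 / (4 × 5.67×10⁻⁸)]^(1/4) = (3.65×10⁶)^(1/4) = 43.7 K.

T_eq ≈ 43.7 K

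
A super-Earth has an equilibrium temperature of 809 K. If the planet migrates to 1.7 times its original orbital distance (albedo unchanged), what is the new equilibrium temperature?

T_eq ∝ L^(1/4) · d^(−1/2).
T′ = 809 / 1.7^(1/2) = 620 K.

T_eq ≈ 620 K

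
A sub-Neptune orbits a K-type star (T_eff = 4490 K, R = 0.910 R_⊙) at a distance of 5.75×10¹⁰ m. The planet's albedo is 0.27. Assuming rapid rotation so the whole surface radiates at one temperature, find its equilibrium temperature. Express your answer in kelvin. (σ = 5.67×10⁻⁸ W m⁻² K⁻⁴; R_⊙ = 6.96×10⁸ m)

R_⋆ = 0.910 × 6.96×10⁸ = 6.33×10⁸ m.
L = 4πR_⋆²σT_⋆⁴ = 4π(6.33×10⁸)² × 5.67×10⁻⁸ × (4490)⁴ = 1.16×10²⁶ W.
S = L/(4πd²) = 2800 W m⁻².
Energy balance: absorbed = emitted ⇒ πR²·S(1−A) = 4πR²·σT_eq⁴, so T_eq⁴ = S(1−A)/(4σ).
T_eq = [2800 × 0.73 / (4 × 5.67×10⁻⁸)]^(1/4) = (9.00×10⁹)^(1/4) = 308 K.

T_eq ≈ 308 K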